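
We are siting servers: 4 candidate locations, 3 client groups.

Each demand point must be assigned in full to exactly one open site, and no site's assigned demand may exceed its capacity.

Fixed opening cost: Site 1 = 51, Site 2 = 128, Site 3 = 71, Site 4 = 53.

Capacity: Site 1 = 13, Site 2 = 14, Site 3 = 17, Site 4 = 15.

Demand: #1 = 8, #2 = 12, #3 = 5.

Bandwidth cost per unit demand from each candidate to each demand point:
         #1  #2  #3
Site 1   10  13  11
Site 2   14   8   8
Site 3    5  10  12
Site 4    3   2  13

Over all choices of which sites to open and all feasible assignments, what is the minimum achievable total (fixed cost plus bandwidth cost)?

248

Open {Site 3, Site 4}; cheapest assignment that respects the capacities:
  Site 3 (cap 17, load 13): #1, #3 — cost 8×5 + 5×12 = 100
  Site 4 (cap 15, load 12): #2 — cost 12×2 = 24
  Shipping 124, fixed 124 → total 248.
  Any other capacity-feasible assignment to {Site 3, Site 4} ships for at least 124.
Compare {Site 1, Site 4}: its best feasible assignment gives total 263.
Compare {Site 1, Site 3, Site 4}: its best feasible assignment gives total 294.
Every other set of open sites that can feasibly serve all demand totals ≥ 263 even under its best assignment. Minimum: 248.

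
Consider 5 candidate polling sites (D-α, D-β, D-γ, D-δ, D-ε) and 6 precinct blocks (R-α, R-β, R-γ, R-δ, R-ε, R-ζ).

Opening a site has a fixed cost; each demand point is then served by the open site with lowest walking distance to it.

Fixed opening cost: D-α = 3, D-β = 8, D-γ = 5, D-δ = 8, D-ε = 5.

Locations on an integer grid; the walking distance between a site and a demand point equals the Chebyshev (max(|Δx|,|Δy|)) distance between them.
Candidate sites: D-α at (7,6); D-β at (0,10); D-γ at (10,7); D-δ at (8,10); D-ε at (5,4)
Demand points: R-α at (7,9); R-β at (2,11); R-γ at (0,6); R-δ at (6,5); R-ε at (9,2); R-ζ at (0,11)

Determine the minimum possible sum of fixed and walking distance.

26

Open {D-α, D-β}: assign each demand point to its cheapest open site.
  R-α→D-α 3, R-β→D-β 2, R-γ→D-β 4, R-δ→D-α 1, R-ε→D-α 4, R-ζ→D-β 1
  walking distance 15, fixed 11 → total 26.
Compare {D-α}: walking distance 27 + fixed 3 = 30.
Compare {D-β, D-ε}: walking distance 17 + fixed 13 = 30.
Compare {D-α, D-β, D-γ}: walking distance 15 + fixed 16 = 31.
All other subsets cost ≥ 30. Minimum total cost: 26.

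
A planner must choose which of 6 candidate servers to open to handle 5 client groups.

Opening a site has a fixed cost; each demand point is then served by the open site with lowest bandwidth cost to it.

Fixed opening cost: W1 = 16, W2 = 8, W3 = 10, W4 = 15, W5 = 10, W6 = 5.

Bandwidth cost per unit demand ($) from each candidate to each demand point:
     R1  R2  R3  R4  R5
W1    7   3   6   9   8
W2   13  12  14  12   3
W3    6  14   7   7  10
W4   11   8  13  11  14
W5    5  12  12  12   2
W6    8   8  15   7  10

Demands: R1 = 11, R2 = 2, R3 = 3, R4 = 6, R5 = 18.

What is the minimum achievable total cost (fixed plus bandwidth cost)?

188

Open {W1, W5, W6}: assign each demand point to its cheapest open site.
  R1→W5 11×5=55, R2→W1 2×3=6, R3→W1 3×6=18, R4→W6 6×7=42, R5→W5 18×2=36
  bandwidth cost 157, fixed 31 → total 188.
Compare {W1, W3, W5}: bandwidth cost 157 + fixed 36 = 193.
Compare {W1, W5}: bandwidth cost 169 + fixed 26 = 195.
Compare {W3, W5, W6}: bandwidth cost 170 + fixed 25 = 195.
All other subsets cost ≥ 193. Minimum total cost: 188.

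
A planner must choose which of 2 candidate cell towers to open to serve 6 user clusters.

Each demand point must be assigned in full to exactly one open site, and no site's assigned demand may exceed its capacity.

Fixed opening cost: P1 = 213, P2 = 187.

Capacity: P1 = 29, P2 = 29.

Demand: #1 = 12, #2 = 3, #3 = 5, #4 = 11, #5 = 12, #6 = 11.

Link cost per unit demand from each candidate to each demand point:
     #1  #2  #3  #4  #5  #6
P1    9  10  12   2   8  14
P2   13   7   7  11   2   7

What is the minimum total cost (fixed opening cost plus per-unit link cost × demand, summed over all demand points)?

696

Open {P1, P2}; cheapest assignment that respects the capacities:
  P1 (cap 29, load 26): #1, #2, #4 — cost 12×9 + 3×10 + 11×2 = 160
  P2 (cap 29, load 28): #3, #5, #6 — cost 5×7 + 12×2 + 11×7 = 136
  Shipping 296, fixed 400 → total 696.
  Any other capacity-feasible assignment to {P1, P2} ships for at least 296.
Total demand is 54 and no other set of sites has combined capacity ≥ 54, so {P1, P2} is the only feasible choice of open sites. Minimum: 696.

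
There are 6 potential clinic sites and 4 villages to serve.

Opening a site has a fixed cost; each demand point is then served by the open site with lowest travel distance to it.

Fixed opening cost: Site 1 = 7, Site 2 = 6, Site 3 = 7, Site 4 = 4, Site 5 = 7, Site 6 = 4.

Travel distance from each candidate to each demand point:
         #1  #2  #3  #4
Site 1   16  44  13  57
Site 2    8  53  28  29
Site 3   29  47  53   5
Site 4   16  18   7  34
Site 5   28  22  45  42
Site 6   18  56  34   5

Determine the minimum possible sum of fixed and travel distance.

52

Open {Site 2, Site 4, Site 6}: assign each demand point to its cheapest open site.
  #1→Site 2 8, #2→Site 4 18, #3→Site 4 7, #4→Site 6 5
  travel distance 38, fixed 14 → total 52.
Compare {Site 4, Site 6}: travel distance 46 + fixed 8 = 54.
Compare {Site 2, Site 3, Site 4}: travel distance 38 + fixed 17 = 55.
Compare {Site 3, Site 4}: travel distance 46 + fixed 11 = 57.
All other subsets cost ≥ 54. Minimum total cost: 52.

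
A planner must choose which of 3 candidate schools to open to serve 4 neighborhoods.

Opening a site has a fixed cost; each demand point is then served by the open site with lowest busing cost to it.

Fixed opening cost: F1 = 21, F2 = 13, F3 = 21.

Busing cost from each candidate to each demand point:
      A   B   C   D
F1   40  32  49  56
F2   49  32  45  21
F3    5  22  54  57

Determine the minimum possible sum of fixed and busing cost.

Open {F2, F3}: assign each demand point to its cheapest open site.
  A→F3 5, B→F3 22, C→F2 45, D→F2 21
  busing cost 93, fixed 34 → total 127.
Compare {F1, F2, F3}: busing cost 93 + fixed 55 = 148.
Compare {F3}: busing cost 138 + fixed 21 = 159.
Compare {F2}: busing cost 147 + fixed 13 = 160.
All other subsets cost ≥ 148. Minimum total cost: 127.

127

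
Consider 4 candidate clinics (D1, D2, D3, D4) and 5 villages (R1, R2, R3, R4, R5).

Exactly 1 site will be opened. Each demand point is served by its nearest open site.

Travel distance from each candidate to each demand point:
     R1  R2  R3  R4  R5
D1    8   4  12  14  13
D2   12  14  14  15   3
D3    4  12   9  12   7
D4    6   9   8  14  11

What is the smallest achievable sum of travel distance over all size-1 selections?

44

Open {D3}.
  R1→D3 4, R2→D3 12, R3→D3 9, R4→D3 12, R5→D3 7  ⇒ total 44.
Compare {D4}: total 48.
Compare {D1}: total 51.
No size-1 selection does better; minimum is 44.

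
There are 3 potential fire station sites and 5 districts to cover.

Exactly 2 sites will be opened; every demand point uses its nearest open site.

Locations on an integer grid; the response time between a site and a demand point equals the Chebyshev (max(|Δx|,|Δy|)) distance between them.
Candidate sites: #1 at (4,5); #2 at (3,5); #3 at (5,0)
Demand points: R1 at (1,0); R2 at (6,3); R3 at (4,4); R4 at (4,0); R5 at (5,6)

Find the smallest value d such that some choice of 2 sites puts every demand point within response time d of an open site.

Open {#1, #3}.
  Farthest demand point is R1 at response time 4 (to #3); all others are ≤ 4.
With {#2, #3} the worst case is 4.
With {#1, #2} the worst case is 5.
No size-2 selection achieves below 4.

4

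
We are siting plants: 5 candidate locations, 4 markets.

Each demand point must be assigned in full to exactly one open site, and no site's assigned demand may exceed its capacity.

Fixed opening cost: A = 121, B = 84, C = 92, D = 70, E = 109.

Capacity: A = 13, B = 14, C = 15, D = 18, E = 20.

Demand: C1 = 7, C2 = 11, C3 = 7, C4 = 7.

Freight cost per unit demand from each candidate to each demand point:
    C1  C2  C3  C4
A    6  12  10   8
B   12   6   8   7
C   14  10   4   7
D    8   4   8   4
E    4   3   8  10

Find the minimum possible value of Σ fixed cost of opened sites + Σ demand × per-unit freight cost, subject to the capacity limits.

324

Open {D, E}; cheapest assignment that respects the capacities:
  D (cap 18, load 14): C3, C4 — cost 7×8 + 7×4 = 84
  E (cap 20, load 18): C1, C2 — cost 7×4 + 11×3 = 61
  Shipping 145, fixed 179 → total 324.
  Any other capacity-feasible assignment to {D, E} ships for at least 145.
Compare {C, D}: its best feasible assignment gives total 339.
Compare {C, E}: its best feasible assignment gives total 339.
Every other set of open sites that can feasibly serve all demand totals ≥ 339 even under its best assignment. Minimum: 324.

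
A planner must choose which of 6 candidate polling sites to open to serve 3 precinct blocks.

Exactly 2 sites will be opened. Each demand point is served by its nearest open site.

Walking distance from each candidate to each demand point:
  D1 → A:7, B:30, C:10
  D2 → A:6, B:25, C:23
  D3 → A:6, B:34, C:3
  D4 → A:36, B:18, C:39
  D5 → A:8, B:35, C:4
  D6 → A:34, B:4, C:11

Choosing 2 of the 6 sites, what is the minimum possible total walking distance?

Open {D3, D6}.
  A→D3 6, B→D6 4, C→D3 3  ⇒ total 13.
Compare {D5, D6}: total 16.
Compare {D1, D6}: total 21.
No size-2 selection does better; minimum is 13.

13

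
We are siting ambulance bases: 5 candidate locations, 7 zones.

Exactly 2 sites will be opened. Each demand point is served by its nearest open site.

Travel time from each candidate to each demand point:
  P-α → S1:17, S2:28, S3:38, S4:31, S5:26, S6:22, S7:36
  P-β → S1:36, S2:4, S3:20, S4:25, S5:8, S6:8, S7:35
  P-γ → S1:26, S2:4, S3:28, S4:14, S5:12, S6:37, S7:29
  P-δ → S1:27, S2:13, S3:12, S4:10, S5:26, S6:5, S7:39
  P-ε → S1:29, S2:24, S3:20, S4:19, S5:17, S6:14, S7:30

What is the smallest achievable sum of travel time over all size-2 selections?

98

Open {P-γ, P-δ}.
  S1→P-γ 26, S2→P-γ 4, S3→P-δ 12, S4→P-δ 10, S5→P-γ 12, S6→P-δ 5, S7→P-γ 29  ⇒ total 98.
Compare {P-β, P-δ}: total 101.
Compare {P-β, P-γ}: total 109.
No size-2 selection does better; minimum is 98.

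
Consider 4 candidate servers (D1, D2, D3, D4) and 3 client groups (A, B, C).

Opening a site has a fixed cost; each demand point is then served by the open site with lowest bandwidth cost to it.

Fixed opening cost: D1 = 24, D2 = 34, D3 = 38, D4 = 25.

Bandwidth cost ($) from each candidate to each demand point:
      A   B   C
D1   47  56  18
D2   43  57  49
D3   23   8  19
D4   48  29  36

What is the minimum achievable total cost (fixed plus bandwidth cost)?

Open {D3}: assign each demand point to its cheapest open site.
  A→D3 23, B→D3 8, C→D3 19
  bandwidth cost 50, fixed 38 → total 88.
Compare {D1, D3}: bandwidth cost 49 + fixed 62 = 111.
Compare {D3, D4}: bandwidth cost 50 + fixed 63 = 113.
Compare {D2, D3}: bandwidth cost 50 + fixed 72 = 122.
All other subsets cost ≥ 111. Minimum total cost: 88.

88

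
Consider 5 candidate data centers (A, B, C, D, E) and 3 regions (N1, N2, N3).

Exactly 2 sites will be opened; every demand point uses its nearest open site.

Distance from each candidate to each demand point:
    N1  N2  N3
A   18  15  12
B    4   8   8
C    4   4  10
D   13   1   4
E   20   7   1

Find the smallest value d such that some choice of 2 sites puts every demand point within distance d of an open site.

4

Open {B, D}.
  Farthest demand point is N1 at distance 4 (to B); all others are ≤ 4.
With {C, D} the worst case is 4.
With {C, E} the worst case is 4.
No size-2 selection achieves below 4.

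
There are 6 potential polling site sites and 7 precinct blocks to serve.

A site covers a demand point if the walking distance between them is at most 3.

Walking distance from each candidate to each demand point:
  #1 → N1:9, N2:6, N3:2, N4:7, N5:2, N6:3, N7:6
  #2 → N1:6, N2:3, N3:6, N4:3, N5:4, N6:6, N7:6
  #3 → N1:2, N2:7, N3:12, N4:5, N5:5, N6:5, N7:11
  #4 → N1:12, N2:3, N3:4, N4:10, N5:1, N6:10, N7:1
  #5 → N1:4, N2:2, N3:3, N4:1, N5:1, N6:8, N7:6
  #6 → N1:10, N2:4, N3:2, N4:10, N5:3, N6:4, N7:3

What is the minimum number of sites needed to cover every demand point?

Coverage sets (demand points within 3 of each site):
  #1: {N3, N5, N6}
  #2: {N2, N4}
  #3: {N1}
  #4: {N2, N5, N7}
  #5: {N2, N3, N4, N5}
  #6: {N3, N5, N7}
No 3 sites suffice: every size-3 union leaves at least one demand point uncovered.
But {#1, #2, #3, #4} covers everything, so the minimum is 4.

4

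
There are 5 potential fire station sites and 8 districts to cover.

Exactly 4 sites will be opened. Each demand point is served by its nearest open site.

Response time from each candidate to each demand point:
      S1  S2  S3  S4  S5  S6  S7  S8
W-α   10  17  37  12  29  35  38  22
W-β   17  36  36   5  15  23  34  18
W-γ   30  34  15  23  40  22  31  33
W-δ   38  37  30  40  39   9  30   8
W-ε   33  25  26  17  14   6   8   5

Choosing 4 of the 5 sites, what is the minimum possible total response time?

Open {W-α, W-β, W-γ, W-ε}.
  S1→W-α 10, S2→W-α 17, S3→W-γ 15, S4→W-β 5, S5→W-ε 14, S6→W-ε 6, S7→W-ε 8, S8→W-ε 5  ⇒ total 80.
Compare {W-α, W-γ, W-δ, W-ε}: total 87.
Compare {W-α, W-β, W-δ, W-ε}: total 91.
No size-4 selection does better; minimum is 80.

80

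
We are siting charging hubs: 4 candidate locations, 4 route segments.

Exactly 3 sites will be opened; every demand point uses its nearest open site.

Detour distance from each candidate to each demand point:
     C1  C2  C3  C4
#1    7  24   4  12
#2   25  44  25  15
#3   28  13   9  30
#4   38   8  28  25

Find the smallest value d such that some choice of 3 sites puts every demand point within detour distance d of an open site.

12

Open {#1, #2, #4}.
  Farthest demand point is C4 at detour distance 12 (to #1); all others are ≤ 12.
With {#1, #3, #4} the worst case is 12.
With {#1, #2, #3} the worst case is 13.
No size-3 selection achieves below 12.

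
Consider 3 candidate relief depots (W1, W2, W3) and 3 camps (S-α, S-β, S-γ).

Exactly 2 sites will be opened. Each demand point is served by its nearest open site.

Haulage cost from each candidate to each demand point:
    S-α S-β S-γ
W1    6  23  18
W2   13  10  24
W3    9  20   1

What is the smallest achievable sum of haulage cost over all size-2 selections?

20

Open {W2, W3}.
  S-α→W3 9, S-β→W2 10, S-γ→W3 1  ⇒ total 20.
Compare {W1, W3}: total 27.
Compare {W1, W2}: total 34.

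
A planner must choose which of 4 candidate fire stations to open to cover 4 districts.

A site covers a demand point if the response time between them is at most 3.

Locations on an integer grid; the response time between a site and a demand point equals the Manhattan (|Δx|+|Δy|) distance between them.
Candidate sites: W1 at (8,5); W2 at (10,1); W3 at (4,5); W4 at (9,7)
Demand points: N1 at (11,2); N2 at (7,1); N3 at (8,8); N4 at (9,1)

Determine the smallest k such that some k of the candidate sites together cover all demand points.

2

Coverage sets (demand points within 3 of each site):
  W1: {N3}
  W2: {N1, N2, N4}
  W3: {}
  W4: {N3}
No single site covers all 4 demand points.
But {W1, W2} covers everything, so the minimum is 2.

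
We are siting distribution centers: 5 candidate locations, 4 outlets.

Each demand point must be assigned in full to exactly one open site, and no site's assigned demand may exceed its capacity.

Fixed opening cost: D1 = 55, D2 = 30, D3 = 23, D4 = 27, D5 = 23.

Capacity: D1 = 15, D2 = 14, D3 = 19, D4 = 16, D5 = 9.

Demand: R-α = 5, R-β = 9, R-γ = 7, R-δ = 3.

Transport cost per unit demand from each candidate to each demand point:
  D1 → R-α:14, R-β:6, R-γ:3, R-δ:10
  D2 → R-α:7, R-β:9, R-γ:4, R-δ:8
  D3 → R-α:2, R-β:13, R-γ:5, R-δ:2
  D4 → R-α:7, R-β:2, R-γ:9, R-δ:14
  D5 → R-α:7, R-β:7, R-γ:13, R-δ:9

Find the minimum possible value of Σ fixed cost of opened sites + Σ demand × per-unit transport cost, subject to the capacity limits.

119

Open {D3, D4}; cheapest assignment that respects the capacities:
  D3 (cap 19, load 15): R-α, R-γ, R-δ — cost 5×2 + 7×5 + 3×2 = 51
  D4 (cap 16, load 9): R-β — cost 9×2 = 18
  Shipping 69, fixed 50 → total 119.
  Any other capacity-feasible assignment to {D3, D4} ships for at least 69.
Compare {D2, D3, D4}: its best feasible assignment gives total 142.
Compare {D3, D4, D5}: its best feasible assignment gives total 142.
Every other set of open sites that can feasibly serve all demand totals ≥ 142 even under its best assignment. Minimum: 119.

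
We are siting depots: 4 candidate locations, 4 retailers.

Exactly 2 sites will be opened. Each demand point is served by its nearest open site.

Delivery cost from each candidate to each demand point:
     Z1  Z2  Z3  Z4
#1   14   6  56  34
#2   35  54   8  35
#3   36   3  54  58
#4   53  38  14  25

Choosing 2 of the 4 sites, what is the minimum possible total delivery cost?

59

Open {#1, #4}.
  Z1→#1 14, Z2→#1 6, Z3→#4 14, Z4→#4 25  ⇒ total 59.
Compare {#1, #2}: total 62.
Compare {#3, #4}: total 78.
No size-2 selection does better; minimum is 59.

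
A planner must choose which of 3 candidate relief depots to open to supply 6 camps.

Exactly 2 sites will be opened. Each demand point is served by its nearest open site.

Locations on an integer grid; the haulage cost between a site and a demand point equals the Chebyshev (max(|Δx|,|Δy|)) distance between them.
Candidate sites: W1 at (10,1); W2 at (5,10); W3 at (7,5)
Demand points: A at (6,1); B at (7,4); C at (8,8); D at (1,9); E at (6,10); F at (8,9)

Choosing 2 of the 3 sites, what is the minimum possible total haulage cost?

Open {W2, W3}.
  A→W3 4, B→W3 1, C→W2 3, D→W2 4, E→W2 1, F→W2 3  ⇒ total 16.
Compare {W1, W2}: total 18.
Compare {W1, W3}: total 23.

16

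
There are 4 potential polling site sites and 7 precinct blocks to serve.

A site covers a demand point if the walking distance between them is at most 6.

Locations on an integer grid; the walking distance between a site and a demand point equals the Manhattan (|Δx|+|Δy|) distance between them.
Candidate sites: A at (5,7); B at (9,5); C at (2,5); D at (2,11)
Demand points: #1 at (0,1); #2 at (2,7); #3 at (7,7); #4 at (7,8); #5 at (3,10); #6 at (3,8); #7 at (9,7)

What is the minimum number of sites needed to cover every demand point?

2

Coverage sets (demand points within 6 of each site):
  A: {#2, #3, #4, #5, #6, #7}
  B: {#3, #4, #7}
  C: {#1, #2, #5, #6}
  D: {#2, #5, #6}
No single site covers all 7 demand points.
But {A, C} covers everything, so the minimum is 2.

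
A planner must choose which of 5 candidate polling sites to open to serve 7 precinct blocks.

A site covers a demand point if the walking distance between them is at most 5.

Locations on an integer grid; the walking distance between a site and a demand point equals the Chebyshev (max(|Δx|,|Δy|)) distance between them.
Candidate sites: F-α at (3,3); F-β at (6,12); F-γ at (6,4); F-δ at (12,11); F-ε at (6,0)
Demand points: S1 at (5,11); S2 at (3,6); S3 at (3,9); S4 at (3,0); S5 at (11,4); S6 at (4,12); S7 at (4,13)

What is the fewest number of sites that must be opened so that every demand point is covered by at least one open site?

2

Coverage sets (demand points within 5 of each site):
  F-α: {S2, S4}
  F-β: {S1, S3, S6, S7}
  F-γ: {S2, S3, S4, S5}
  F-δ: {}
  F-ε: {S4, S5}
No single site covers all 7 demand points.
But {F-β, F-γ} covers everything, so the minimum is 2.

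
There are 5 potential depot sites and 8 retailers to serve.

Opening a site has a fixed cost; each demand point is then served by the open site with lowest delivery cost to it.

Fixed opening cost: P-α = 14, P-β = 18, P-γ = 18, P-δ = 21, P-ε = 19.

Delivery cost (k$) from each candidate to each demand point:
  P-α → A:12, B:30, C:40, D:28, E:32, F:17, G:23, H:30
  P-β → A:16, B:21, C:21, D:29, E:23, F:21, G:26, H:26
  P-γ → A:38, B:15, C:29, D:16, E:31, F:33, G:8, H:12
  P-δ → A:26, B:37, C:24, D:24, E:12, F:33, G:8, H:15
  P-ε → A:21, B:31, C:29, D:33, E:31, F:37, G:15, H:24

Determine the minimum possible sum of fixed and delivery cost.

Open {P-β, P-γ}: assign each demand point to its cheapest open site.
  A→P-β 16, B→P-γ 15, C→P-β 21, D→P-γ 16, E→P-β 23, F→P-β 21, G→P-γ 8, H→P-γ 12
  delivery cost 132, fixed 36 → total 168.
Compare {P-α, P-γ, P-δ}: delivery cost 116 + fixed 53 = 169.
Compare {P-α, P-γ}: delivery cost 140 + fixed 32 = 172.
Compare {P-α, P-β, P-γ}: delivery cost 124 + fixed 50 = 174.
All other subsets cost ≥ 169. Minimum total cost: 168.

168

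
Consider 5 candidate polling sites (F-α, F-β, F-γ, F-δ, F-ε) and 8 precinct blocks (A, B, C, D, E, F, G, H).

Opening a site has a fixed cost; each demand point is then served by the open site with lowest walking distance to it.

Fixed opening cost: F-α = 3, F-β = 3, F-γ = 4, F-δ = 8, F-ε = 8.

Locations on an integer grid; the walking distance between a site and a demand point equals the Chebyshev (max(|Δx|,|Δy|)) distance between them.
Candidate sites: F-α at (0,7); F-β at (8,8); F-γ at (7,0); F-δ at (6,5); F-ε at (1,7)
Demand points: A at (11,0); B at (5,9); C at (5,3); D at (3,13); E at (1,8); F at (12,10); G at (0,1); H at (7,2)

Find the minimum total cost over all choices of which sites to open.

38

Open {F-α, F-β, F-γ}: assign each demand point to its cheapest open site.
  A→F-γ 4, B→F-β 3, C→F-γ 3, D→F-β 5, E→F-α 1, F→F-β 4, G→F-α 6, H→F-γ 2
  walking distance 28, fixed 10 → total 38.
Compare {F-β, F-γ}: walking distance 35 + fixed 7 = 42.
Compare {F-α, F-β, F-δ}: walking distance 29 + fixed 14 = 43.
Compare {F-β, F-γ, F-ε}: walking distance 28 + fixed 15 = 43.
All other subsets cost ≥ 42. Minimum total cost: 38.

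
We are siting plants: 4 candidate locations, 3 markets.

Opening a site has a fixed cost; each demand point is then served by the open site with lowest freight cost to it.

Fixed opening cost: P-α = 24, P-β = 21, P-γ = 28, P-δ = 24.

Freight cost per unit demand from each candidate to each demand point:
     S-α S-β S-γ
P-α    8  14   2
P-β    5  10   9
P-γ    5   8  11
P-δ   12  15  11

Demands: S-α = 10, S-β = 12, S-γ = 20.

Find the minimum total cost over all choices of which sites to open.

Open {P-α, P-γ}: assign each demand point to its cheapest open site.
  S-α→P-γ 10×5=50, S-β→P-γ 12×8=96, S-γ→P-α 20×2=40
  freight cost 186, fixed 52 → total 238.
Compare {P-α, P-β}: freight cost 210 + fixed 45 = 255.
Compare {P-α, P-β, P-γ}: freight cost 186 + fixed 73 = 259.
Compare {P-α, P-γ, P-δ}: freight cost 186 + fixed 76 = 262.
All other subsets cost ≥ 255. Minimum total cost: 238.

238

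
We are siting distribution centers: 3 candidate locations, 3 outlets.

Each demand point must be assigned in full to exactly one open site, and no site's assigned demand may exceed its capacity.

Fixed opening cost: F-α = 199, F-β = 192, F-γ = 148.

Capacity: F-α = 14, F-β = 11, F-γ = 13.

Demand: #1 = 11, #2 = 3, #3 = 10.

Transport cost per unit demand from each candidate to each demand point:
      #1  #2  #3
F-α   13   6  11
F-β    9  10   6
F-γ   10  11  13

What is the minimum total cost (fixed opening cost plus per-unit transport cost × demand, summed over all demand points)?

Open {F-α, F-γ}; cheapest assignment that respects the capacities:
  F-α (cap 14, load 13): #2, #3 — cost 3×6 + 10×11 = 128
  F-γ (cap 13, load 11): #1 — cost 11×10 = 110
  Shipping 238, fixed 347 → total 585.
  Any other capacity-feasible assignment to {F-α, F-γ} ships for at least 238.
Compare {F-β, F-γ}: its best feasible assignment gives total 602.
Compare {F-α, F-β}: its best feasible assignment gives total 612.
Every other set of open sites that can feasibly serve all demand totals ≥ 602 even under its best assignment. Minimum: 585.

585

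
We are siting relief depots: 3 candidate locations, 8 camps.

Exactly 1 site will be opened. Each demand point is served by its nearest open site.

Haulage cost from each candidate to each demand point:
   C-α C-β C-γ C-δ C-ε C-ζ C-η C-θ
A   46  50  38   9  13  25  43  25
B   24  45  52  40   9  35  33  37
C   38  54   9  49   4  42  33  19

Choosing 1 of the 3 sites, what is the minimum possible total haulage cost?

248

Open {C}.
  C-α→C 38, C-β→C 54, C-γ→C 9, C-δ→C 49, C-ε→C 4, C-ζ→C 42, C-η→C 33, C-θ→C 19  ⇒ total 248.
Compare {A}: total 249.
Compare {B}: total 275.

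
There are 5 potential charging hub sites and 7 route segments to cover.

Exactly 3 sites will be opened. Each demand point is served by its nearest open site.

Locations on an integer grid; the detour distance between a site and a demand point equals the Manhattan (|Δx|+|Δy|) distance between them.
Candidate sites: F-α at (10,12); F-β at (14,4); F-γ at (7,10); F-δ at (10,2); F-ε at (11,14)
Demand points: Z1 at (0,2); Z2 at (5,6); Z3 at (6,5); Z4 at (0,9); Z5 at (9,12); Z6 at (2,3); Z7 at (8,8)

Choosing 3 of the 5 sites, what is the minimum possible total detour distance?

Open {F-α, F-γ, F-δ}.
  Z1→F-δ 10, Z2→F-γ 6, Z3→F-γ 6, Z4→F-γ 8, Z5→F-α 1, Z6→F-δ 9, Z7→F-γ 3  ⇒ total 43.
Compare {F-β, F-γ, F-δ}: total 46.
Compare {F-γ, F-δ, F-ε}: total 46.
No size-3 selection does better; minimum is 43.

43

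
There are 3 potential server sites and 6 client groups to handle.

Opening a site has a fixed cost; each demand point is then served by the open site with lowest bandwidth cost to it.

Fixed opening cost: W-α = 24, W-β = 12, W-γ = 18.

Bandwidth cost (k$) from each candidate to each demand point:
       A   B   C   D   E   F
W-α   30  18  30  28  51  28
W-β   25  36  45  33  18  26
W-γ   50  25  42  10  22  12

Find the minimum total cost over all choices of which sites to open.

162

Open {W-β, W-γ}: assign each demand point to its cheapest open site.
  A→W-β 25, B→W-γ 25, C→W-γ 42, D→W-γ 10, E→W-β 18, F→W-γ 12
  bandwidth cost 132, fixed 30 → total 162.
Compare {W-α, W-γ}: bandwidth cost 122 + fixed 42 = 164.
Compare {W-α, W-β, W-γ}: bandwidth cost 113 + fixed 54 = 167.
Compare {W-γ}: bandwidth cost 161 + fixed 18 = 179.
All other subsets cost ≥ 164. Minimum total cost: 162.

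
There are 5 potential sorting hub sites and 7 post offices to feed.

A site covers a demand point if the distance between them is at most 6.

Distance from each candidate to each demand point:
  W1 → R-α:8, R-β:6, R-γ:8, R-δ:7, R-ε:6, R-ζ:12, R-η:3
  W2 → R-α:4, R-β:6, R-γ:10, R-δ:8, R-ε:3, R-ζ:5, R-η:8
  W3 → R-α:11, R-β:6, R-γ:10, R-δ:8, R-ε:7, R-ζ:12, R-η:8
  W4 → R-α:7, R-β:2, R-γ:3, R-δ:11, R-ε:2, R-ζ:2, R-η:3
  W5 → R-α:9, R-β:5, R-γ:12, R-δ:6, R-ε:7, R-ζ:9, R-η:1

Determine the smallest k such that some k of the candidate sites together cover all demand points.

Coverage sets (demand points within 6 of each site):
  W1: {R-β, R-ε, R-η}
  W2: {R-α, R-β, R-ε, R-ζ}
  W3: {R-β}
  W4: {R-β, R-γ, R-ε, R-ζ, R-η}
  W5: {R-β, R-δ, R-η}
No 2 sites suffice: every size-2 union leaves at least one demand point uncovered.
But {W2, W4, W5} covers everything, so the minimum is 3.

3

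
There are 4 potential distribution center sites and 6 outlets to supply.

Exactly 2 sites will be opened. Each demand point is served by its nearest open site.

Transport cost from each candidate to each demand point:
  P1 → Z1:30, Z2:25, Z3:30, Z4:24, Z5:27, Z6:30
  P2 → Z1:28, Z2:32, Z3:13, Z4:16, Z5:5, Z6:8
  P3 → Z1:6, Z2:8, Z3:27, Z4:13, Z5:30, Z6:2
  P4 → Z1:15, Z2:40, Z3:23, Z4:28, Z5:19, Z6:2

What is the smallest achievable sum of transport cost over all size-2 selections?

Open {P2, P3}.
  Z1→P3 6, Z2→P3 8, Z3→P2 13, Z4→P3 13, Z5→P2 5, Z6→P3 2  ⇒ total 47.
Compare {P3, P4}: total 71.
Compare {P1, P3}: total 83.
No size-2 selection does better; minimum is 47.

47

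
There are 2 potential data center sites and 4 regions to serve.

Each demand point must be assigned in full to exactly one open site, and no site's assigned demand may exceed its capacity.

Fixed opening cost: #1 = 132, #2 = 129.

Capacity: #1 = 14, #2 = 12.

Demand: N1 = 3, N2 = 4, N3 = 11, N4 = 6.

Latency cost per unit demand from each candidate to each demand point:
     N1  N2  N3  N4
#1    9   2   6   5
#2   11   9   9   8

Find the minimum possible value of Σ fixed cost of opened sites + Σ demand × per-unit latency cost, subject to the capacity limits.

425

Open {#1, #2}; cheapest assignment that respects the capacities:
  #1 (cap 14, load 13): N1, N2, N4 — cost 3×9 + 4×2 + 6×5 = 65
  #2 (cap 12, load 11): N3 — cost 11×9 = 99
  Shipping 164, fixed 261 → total 425.
  Any other capacity-feasible assignment to {#1, #2} ships for at least 164.
Total demand is 24 and no other set of sites has combined capacity ≥ 24, so {#1, #2} is the only feasible choice of open sites. Minimum: 425.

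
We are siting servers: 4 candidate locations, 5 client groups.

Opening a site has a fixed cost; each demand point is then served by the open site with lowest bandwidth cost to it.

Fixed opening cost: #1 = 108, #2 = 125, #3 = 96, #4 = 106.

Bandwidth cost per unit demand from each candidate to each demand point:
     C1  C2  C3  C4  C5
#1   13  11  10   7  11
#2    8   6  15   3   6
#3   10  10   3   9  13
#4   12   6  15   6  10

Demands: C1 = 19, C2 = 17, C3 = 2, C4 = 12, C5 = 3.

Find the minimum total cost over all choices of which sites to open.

Open {#2}: assign each demand point to its cheapest open site.
  C1→#2 19×8=152, C2→#2 17×6=102, C3→#2 2×15=30, C4→#2 12×3=36, C5→#2 3×6=18
  bandwidth cost 338, fixed 125 → total 463.
Compare {#2, #3}: bandwidth cost 314 + fixed 221 = 535.
Compare {#1, #2}: bandwidth cost 328 + fixed 233 = 561.
Compare {#4}: bandwidth cost 462 + fixed 106 = 568.
All other subsets cost ≥ 535. Minimum total cost: 463.

463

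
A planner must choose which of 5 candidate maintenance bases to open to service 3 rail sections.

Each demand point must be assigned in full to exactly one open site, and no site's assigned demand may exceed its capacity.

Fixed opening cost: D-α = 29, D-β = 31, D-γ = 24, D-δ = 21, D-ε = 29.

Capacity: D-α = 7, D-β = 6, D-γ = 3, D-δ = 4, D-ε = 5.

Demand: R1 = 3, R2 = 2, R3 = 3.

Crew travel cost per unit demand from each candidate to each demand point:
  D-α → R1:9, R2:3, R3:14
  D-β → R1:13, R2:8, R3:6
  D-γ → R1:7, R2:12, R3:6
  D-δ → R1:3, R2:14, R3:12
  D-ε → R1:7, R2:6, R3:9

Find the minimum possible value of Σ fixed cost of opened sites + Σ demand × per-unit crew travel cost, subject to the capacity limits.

95

Open {D-β, D-δ}; cheapest assignment that respects the capacities:
  D-β (cap 6, load 5): R2, R3 — cost 2×8 + 3×6 = 34
  D-δ (cap 4, load 3): R1 — cost 3×3 = 9
  Shipping 43, fixed 52 → total 95.
  Any other capacity-feasible assignment to {D-β, D-δ} ships for at least 43.
Compare {D-δ, D-ε}: its best feasible assignment gives total 98.
Compare {D-α, D-γ}: its best feasible assignment gives total 104.
Every other set of open sites that can feasibly serve all demand totals ≥ 98 even under its best assignment. Minimum: 95.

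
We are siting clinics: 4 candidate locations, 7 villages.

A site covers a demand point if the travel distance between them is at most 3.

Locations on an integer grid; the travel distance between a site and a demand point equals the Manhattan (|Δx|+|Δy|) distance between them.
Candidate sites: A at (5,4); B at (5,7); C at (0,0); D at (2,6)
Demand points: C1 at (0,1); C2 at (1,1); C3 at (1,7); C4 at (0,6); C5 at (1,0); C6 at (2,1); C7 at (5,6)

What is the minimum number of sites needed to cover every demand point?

Coverage sets (demand points within 3 of each site):
  A: {C7}
  B: {C7}
  C: {C1, C2, C5, C6}
  D: {C3, C4, C7}
No single site covers all 7 demand points.
But {C, D} covers everything, so the minimum is 2.

2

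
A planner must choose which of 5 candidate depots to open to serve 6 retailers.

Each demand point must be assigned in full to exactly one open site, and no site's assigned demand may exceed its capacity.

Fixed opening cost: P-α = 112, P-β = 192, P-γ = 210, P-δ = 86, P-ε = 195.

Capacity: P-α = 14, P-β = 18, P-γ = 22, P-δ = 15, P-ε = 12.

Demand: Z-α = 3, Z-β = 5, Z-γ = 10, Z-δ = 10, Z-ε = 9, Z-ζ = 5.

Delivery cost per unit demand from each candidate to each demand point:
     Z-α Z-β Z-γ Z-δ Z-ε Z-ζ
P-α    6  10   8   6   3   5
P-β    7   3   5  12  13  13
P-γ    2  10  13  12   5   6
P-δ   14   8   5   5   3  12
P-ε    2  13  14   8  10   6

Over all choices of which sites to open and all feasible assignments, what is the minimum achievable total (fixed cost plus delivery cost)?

Open {P-α, P-β, P-δ}; cheapest assignment that respects the capacities:
  P-α (cap 14, load 14): Z-ε, Z-ζ — cost 9×3 + 5×5 = 52
  P-β (cap 18, load 18): Z-α, Z-β, Z-γ — cost 3×7 + 5×3 + 10×5 = 86
  P-δ (cap 15, load 10): Z-δ — cost 10×5 = 50
  Shipping 188, fixed 390 → total 578.
  Any other capacity-feasible assignment to {P-α, P-β, P-δ} ships for at least 188.
Compare {P-α, P-γ, P-δ}: its best feasible assignment gives total 639.
Compare {P-β, P-γ, P-δ}: its best feasible assignment gives total 684.
Every other set of open sites that can feasibly serve all demand totals ≥ 639 even under its best assignment. Minimum: 578.

578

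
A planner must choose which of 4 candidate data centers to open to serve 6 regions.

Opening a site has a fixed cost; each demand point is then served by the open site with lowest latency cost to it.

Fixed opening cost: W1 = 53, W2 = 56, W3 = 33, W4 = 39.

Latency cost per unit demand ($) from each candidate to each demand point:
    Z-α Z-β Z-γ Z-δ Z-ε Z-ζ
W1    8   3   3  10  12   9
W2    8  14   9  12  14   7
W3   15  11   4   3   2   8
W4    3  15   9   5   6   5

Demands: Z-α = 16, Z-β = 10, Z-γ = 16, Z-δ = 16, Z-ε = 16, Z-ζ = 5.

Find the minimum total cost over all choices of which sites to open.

Open {W1, W3, W4}: assign each demand point to its cheapest open site.
  Z-α→W4 16×3=48, Z-β→W1 10×3=30, Z-γ→W1 16×3=48, Z-δ→W3 16×3=48, Z-ε→W3 16×2=32, Z-ζ→W4 5×5=25
  latency cost 231, fixed 125 → total 356.
Compare {W3, W4}: latency cost 327 + fixed 72 = 399.
Compare {W1, W3}: latency cost 326 + fixed 86 = 412.
Compare {W1, W2, W3, W4}: latency cost 231 + fixed 181 = 412.
All other subsets cost ≥ 399. Minimum total cost: 356.

356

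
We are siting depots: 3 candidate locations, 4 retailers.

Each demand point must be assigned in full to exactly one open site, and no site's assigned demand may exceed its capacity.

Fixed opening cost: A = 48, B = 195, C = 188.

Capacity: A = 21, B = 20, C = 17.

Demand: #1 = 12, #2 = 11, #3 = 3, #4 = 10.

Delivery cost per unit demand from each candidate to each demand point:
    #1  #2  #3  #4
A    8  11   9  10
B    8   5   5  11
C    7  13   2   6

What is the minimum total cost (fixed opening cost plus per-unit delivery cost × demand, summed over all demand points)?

Open {A, C}; cheapest assignment that respects the capacities:
  A (cap 21, load 21): #2, #4 — cost 11×11 + 10×10 = 221
  C (cap 17, load 15): #1, #3 — cost 12×7 + 3×2 = 90
  Shipping 311, fixed 236 → total 547.
  Any other capacity-feasible assignment to {A, C} ships for at least 311.
Compare {A, B}: its best feasible assignment gives total 575.
Compare {A, B, C}: its best feasible assignment gives total 648.
Every other set of open sites that can feasibly serve all demand totals ≥ 575 even under its best assignment. Minimum: 547.

547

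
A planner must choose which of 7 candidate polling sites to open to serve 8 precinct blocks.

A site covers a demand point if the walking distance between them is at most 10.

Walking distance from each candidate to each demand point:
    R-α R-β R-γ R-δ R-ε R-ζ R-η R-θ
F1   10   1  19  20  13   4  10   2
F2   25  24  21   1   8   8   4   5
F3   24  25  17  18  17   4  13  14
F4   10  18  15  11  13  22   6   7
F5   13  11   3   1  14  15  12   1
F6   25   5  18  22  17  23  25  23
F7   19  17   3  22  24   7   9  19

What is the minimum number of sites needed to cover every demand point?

Coverage sets (demand points within 10 of each site):
  F1: {R-α, R-β, R-ζ, R-η, R-θ}
  F2: {R-δ, R-ε, R-ζ, R-η, R-θ}
  F3: {R-ζ}
  F4: {R-α, R-η, R-θ}
  F5: {R-γ, R-δ, R-θ}
  F6: {R-β}
  F7: {R-γ, R-ζ, R-η}
No 2 sites suffice: every size-2 union leaves at least one demand point uncovered.
But {F1, F2, F5} covers everything, so the minimum is 3.

3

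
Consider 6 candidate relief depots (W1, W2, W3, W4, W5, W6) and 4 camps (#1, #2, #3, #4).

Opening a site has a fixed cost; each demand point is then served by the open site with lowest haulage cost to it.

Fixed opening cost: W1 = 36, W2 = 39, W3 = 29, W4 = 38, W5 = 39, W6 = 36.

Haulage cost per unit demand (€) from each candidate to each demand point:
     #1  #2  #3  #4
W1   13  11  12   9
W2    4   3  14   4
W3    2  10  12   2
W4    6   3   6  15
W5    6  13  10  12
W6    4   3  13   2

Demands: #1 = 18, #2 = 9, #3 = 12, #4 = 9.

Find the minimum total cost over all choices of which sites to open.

Open {W3, W4}: assign each demand point to its cheapest open site.
  #1→W3 18×2=36, #2→W4 9×3=27, #3→W4 12×6=72, #4→W3 9×2=18
  haulage cost 153, fixed 67 → total 220.
Compare {W1, W3, W4}: haulage cost 153 + fixed 103 = 256.
Compare {W3, W4, W6}: haulage cost 153 + fixed 103 = 256.
Compare {W2, W3, W4}: haulage cost 153 + fixed 106 = 259.
All other subsets cost ≥ 256. Minimum total cost: 220.

220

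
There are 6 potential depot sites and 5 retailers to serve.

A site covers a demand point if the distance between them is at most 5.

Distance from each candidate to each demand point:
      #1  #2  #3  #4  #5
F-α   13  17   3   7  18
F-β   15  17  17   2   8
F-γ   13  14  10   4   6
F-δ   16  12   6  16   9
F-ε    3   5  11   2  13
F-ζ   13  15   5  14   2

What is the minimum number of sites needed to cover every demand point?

Coverage sets (demand points within 5 of each site):
  F-α: {#3}
  F-β: {#4}
  F-γ: {#4}
  F-δ: {}
  F-ε: {#1, #2, #4}
  F-ζ: {#3, #5}
No single site covers all 5 demand points.
But {F-ε, F-ζ} covers everything, so the minimum is 2.

2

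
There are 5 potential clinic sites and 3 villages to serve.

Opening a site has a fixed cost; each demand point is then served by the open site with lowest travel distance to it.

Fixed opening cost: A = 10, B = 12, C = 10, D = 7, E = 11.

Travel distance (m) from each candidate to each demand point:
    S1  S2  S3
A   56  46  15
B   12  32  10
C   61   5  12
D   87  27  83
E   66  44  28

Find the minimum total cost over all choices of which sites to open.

Open {B, C}: assign each demand point to its cheapest open site.
  S1→B 12, S2→C 5, S3→B 10
  travel distance 27, fixed 22 → total 49.
Compare {B, C, D}: travel distance 27 + fixed 29 = 56.
Compare {A, B, C}: travel distance 27 + fixed 32 = 59.
Compare {B, C, E}: travel distance 27 + fixed 33 = 60.
All other subsets cost ≥ 56. Minimum total cost: 49.

49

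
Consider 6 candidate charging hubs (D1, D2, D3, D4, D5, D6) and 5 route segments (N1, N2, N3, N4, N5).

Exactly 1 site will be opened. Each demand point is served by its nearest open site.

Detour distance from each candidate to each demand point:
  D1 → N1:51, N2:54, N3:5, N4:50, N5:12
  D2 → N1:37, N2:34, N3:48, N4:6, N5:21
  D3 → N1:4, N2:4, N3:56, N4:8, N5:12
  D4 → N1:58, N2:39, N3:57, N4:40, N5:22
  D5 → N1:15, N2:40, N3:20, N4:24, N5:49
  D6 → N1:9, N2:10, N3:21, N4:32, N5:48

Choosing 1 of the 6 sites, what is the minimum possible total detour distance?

84

Open {D3}.
  N1→D3 4, N2→D3 4, N3→D3 56, N4→D3 8, N5→D3 12  ⇒ total 84.
Compare {D6}: total 120.
Compare {D2}: total 146.
No size-1 selection does better; minimum is 84.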